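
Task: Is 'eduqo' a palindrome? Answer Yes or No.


Forward: 'eduqo'
Reversed: 'oqude'
They differ.

No


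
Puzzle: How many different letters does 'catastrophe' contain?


Unique letters in 'catastrophe': {a, c, e, h, o, p, r, s, t} = 9 distinct letters.

9


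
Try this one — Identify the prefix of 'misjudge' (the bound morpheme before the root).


The word 'misjudge' = 'mis' (prefix) + 'judge' (root). The prefix is 'mis'.

mis


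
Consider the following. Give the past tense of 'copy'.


Apply rule: Change -y to -ied. 'copy' becomes 'copied'.

copied


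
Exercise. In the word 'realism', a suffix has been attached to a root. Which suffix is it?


The word 'realism' = 'real' (root) + '-ism' (suffix). The suffix is '-ism'.

ism


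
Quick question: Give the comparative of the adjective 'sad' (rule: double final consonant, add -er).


Apply comparative formation (double final consonant, add -er): 'sad' -> 'sadder'.

sadder


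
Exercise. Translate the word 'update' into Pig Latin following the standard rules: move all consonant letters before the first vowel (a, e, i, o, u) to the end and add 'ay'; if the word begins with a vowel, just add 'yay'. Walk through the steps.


'update' starts with a vowel, so add 'yay': 'updateyay'.

updateyay


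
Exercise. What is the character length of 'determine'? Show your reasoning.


Spell out 'determine' and number each letter: d(1), e(2), t(3), e(4), r(5), m(6), i(7), n(8), e(9). Total: 9 letters.

9


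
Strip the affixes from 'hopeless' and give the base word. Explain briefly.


Remove suffix '-less' from 'hopeless' to get root 'hope'.

hope


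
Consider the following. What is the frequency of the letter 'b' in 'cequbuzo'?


Letter 'b' in 'cequbuzo': found at position(s) 5 = 1 occurrence(s).

1


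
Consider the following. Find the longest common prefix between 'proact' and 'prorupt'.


Compare from the start: 3 characters match: 'pro'. Mismatch at position 4: 'a' vs 'r'.

pro


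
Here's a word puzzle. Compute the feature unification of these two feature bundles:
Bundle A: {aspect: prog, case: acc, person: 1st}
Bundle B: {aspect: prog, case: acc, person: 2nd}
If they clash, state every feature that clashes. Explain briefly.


Compare features:
aspect: A=prog vs B=prog -> unified: prog
case: A=acc vs B=acc -> unified: acc
person: A=1st vs B=2nd -> CLASH
Clash detected on feature 'person' (1st vs 2nd); unification fails.

CLASH on 'person' (1st vs 2nd)


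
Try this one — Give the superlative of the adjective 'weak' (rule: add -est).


Apply superlative formation (add -est): 'weak' -> 'weakest'.

weakest


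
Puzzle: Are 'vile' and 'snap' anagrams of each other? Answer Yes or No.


Sorted letters of 'vile': 'eilv'
Sorted letters of 'snap': 'anps'
They do not match.

No


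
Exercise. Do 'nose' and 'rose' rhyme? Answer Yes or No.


Rime (stressed vowel + following sounds) of 'nose': -ose = /oʊz/
Rime of 'rose': -ose = /oʊz/
/oʊz/ and /oʊz/ are the same ending sound, so the words rhyme.

Yes


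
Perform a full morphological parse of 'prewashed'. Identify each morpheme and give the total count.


Step 1: Identify prefix: 'pre' (meaning: before)
Step 2: Identify root: 'wash'
Step 3: Identify suffix(es): 'ed'
Decomposition: pre- (prefix: before) + wash (root) + -ed (suffix: past)
Total morphemes: 3

3 morphemes (pre- (prefix: before) + wash (root) + -ed (suffix: past))


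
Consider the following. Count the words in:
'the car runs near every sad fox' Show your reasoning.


Split into words: the | car | runs | near | every | sad | fox = 7 words.

7


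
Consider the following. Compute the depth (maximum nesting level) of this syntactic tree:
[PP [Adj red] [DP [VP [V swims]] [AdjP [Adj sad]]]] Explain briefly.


Count bracket nesting levels:
'[' at pos 0: depth = 1
'[' at pos 4: depth = 2
'[' at pos 14: depth = 2
'[' at pos 18: depth = 3
'[' at pos 22: depth = 4
'[' at pos 33: depth = 3
'[' at pos 39: depth = 4
Maximum depth reached: 4

4


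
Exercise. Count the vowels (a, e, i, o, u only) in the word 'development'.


Vowels in 'development': e, e, o, e = 4 vowels.

4


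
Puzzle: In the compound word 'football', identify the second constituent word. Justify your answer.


Split 'football' into 'foot' + 'ball'. The second part is 'ball'.

ball


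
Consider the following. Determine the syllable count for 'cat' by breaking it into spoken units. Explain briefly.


Break 'cat' into syllables: cat -> cat = 1 syllable

1 syllable


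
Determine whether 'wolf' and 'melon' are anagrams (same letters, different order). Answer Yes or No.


Sorted letters of 'wolf': 'flow'
Sorted letters of 'melon': 'elmno'
They do not match.

No


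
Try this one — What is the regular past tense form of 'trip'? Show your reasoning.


Apply rule: Double final consonant and add -ed. 'trip' becomes 'tripped'.

tripped


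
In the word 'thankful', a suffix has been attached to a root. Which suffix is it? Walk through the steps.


The word 'thankful' = 'thank' (root) + '-ful' (suffix). The suffix is '-ful'.

ful


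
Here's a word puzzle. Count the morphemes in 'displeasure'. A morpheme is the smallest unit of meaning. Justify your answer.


Decomposition: dis- (prefix) + please (root) + -ure (suffix) = 3 morpheme(s)

3 morphemes


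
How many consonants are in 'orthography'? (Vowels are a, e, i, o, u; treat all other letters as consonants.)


Consonants in 'orthography': r, t, h, g, r, p, h, y = 8 consonants.

8


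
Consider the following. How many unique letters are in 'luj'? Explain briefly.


Unique letters in 'luj': {j, l, u} = 3 distinct letters.

3


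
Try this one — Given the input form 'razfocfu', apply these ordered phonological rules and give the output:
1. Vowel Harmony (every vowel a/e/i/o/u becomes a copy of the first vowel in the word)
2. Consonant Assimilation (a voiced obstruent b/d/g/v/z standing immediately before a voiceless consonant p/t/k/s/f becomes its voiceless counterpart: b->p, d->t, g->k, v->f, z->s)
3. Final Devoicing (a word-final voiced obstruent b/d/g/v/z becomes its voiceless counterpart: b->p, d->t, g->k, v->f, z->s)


Starting form: 'razfocfu'
Rule 1: Vowel Harmony: all vowels become 'a' (matching first vowel). 'razfocfu' -> 'razfacfa'
Rule 2: Consonant Assimilation: voiced obstruent before voiceless consonant becomes voiceless ('zf' -> 'sf'). 'razfacfa' -> 'rasfacfa'
Rule 3: Final Devoicing: the word ends in the vowel 'a', not a consonant. No change.
Final form: 'rasfacfa'

rasfacfa


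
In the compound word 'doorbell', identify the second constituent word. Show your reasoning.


Split 'doorbell' into 'door' + 'bell'. The second part is 'bell'.

bell


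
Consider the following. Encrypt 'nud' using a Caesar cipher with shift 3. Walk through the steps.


Shift each letter by 3: n -> q, u -> x, d -> g. Result: 'qxg'.

qxg


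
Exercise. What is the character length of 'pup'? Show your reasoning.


Spell out 'pup' and number each letter: p(1), u(2), p(3). Total: 3 letters.

3


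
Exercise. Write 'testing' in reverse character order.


Reverse 'testing' character by character: 'gnitset'.

gnitset


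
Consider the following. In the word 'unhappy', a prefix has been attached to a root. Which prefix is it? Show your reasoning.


The word 'unhappy' = 'un' (prefix) + 'happy' (root). The prefix is 'un'.

un


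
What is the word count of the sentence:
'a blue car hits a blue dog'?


Split into words: a | blue | car | hits | a | blue | dog = 7 words.

7


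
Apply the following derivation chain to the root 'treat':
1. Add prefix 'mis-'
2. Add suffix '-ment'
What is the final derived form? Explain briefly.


Step 1: Add prefix 'mis-' to 'treat' = 'mistreat'
Step 2: Add suffix '-ment' to 'mistreat' = 'mistreatment'

mistreatment


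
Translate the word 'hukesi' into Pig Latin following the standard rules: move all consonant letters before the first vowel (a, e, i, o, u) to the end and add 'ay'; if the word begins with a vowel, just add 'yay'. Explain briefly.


'hukesi': move consonant cluster 'h' to end and add 'ay': 'ukesihay'.

ukesihay


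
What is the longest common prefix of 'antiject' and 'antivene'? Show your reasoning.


Compare from the start: 4 characters match: 'anti'. Mismatch at position 5: 'j' vs 'v'.

anti


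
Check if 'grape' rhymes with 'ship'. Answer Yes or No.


Rime (stressed vowel + following sounds) of 'grape': -ape = /eɪp/
Rime of 'ship': -ip = /ɪp/
/eɪp/ and /ɪp/ are different ending sounds, so the words do not rhyme.

No


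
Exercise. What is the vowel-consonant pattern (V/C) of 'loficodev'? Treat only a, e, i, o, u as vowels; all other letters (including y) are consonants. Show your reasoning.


Letter mapping: l = C, o = V, f = C, i = V, c = C, o = V, d = C, e = V, v = C.

CVCVCVCVC


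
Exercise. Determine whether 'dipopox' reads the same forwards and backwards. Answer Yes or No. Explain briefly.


Forward: 'dipopox'
Reversed: 'xopopid'
They differ.

No


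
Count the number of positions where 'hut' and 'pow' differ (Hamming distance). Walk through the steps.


Alignment:
Position 1: 'h' vs 'p' = DIFFER
Position 2: 'u' vs 'o' = DIFFER
Position 3: 't' vs 'w' = DIFFER
Total differences: 3

3


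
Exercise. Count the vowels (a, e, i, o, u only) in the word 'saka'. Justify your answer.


Vowels in 'saka': a, a = 2 vowels.

2


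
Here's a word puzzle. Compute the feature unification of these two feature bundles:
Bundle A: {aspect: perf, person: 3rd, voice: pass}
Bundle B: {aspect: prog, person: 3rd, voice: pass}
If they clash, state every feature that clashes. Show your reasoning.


Compare features:
aspect: A=perf vs B=prog -> CLASH
person: A=3rd vs B=3rd -> unified: 3rd
voice: A=pass vs B=pass -> unified: pass
Clash detected on feature 'aspect' (perf vs prog); unification fails.

CLASH on 'aspect' (perf vs prog)


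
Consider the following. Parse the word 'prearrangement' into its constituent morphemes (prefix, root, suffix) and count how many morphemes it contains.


Step 1: Identify prefix: 'pre' (meaning: before)
Step 2: Identify root: 'arrange'
Step 3: Identify suffix(es): 'ment'
Decomposition: pre- (prefix: before) + arrange (root) + -ment (suffix: action/result)
Total morphemes: 3

3 morphemes (pre- (prefix: before) + arrange (root) + -ment (suffix: action/result))


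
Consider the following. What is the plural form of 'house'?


Apply rule: Add -s. 'house' becomes 'houses'.

houses


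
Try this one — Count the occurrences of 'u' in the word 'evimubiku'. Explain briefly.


Letter 'u' in 'evimubiku': found at position(s) 5, 9 = 2 occurrence(s).

2


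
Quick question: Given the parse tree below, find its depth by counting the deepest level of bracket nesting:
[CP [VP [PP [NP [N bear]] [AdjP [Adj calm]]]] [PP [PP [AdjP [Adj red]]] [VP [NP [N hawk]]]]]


Count bracket nesting levels:
'[' at pos 0: depth = 1
'[' at pos 4: depth = 2
'[' at pos 8: depth = 3
'[' at pos 12: depth = 4
'[' at pos 16: depth = 5
'[' at pos 26: depth = 4
'[' at pos 32: depth = 5
'[' at pos 46: depth = 2
'[' at pos 50: depth = 3
'[' at pos 54: depth = 4
'[' at pos 60: depth = 5
'[' at pos 72: depth = 3
'[' at pos 76: depth = 4
'[' at pos 80: depth = 5
Maximum depth reached: 5

5


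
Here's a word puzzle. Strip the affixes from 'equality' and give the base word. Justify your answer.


Remove suffix '-ity' from 'equality' to get root 'equal'.

equal


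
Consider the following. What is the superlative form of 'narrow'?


Apply superlative formation (add -est): 'narrow' -> 'narrowest'.

narrowest


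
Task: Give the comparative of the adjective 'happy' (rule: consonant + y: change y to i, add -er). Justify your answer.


Apply comparative formation (consonant + y: change y to i, add -er): 'happy' -> 'happier'.

happier


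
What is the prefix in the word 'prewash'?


The word 'prewash' = 'pre' (prefix) + 'wash' (root). The prefix is 'pre'.

pre


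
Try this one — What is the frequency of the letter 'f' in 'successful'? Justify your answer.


Letter 'f' in 'successful': found at position(s) 8 = 1 occurrence(s).

1


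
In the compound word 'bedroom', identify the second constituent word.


Split 'bedroom' into 'bed' + 'room'. The second part is 'room'.

room


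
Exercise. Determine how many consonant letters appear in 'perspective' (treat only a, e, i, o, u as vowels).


Consonants in 'perspective': p, r, s, p, c, t, v = 7 consonants.

7


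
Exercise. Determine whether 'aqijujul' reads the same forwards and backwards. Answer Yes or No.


Forward: 'aqijujul'
Reversed: 'lujujiqa'
They differ.

No


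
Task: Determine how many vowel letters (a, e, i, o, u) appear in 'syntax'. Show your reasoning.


Vowels in 'syntax': a = 1 vowels.

1


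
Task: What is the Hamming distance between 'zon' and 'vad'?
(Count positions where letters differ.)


Alignment:
Position 1: 'z' vs 'v' = DIFFER
Position 2: 'o' vs 'a' = DIFFER
Position 3: 'n' vs 'd' = DIFFER
Total differences: 3

3


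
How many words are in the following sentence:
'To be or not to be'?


Split into words: To | be | or | not | to | be = 6 words.

6


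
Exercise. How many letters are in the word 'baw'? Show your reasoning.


Spell out 'baw' and number each letter: b(1), a(2), w(3). Total: 3 letters.

3


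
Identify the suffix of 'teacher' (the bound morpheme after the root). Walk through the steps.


The word 'teacher' = 'teach' (root) + '-er' (suffix). The suffix is '-er'.

er


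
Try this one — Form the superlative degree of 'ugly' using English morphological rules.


Apply superlative formation (consonant + y: change y to i, add -est): 'ugly' -> 'ugliest'.

ugliest


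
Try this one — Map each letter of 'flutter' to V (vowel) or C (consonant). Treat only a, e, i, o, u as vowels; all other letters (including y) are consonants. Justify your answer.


Letter mapping: f = C, l = C, u = V, t = C, t = C, e = V, r = C.

CCVCCVC


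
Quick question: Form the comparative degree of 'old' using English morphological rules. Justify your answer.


Apply comparative formation (add -er): 'old' -> 'older'.

older


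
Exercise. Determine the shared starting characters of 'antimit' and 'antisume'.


Compare from the start: 4 characters match: 'anti'. Mismatch at position 5: 'm' vs 's'.

anti


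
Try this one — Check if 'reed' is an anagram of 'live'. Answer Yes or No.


Sorted letters of 'reed': 'deer'
Sorted letters of 'live': 'eilv'
They do not match.

No


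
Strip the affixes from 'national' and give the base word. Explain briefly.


Remove suffix '-al' from 'national' to get root 'nation'.

nation


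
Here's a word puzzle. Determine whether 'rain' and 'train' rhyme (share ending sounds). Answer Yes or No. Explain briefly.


Rime (stressed vowel + following sounds) of 'rain': -ain = /eɪn/
Rime of 'train': -ain = /eɪn/
/eɪn/ and /eɪn/ are the same ending sound, so the words rhyme.

Yes


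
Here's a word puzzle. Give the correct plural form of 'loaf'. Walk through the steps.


Apply rule: Change -f to -ves. 'loaf' becomes 'loaves'.

loaves


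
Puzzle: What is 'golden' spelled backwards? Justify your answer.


Reverse 'golden' character by character: 'nedlog'.

nedlog


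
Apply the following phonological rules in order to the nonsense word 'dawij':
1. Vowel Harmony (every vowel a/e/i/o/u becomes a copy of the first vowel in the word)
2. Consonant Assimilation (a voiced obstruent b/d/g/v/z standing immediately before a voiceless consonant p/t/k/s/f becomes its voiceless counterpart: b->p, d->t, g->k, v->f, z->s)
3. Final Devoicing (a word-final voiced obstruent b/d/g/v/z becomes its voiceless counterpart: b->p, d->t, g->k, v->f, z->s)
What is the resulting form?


Starting form: 'dawij'
Rule 1: Vowel Harmony: all vowels become 'a' (matching first vowel). 'dawij' -> 'dawaj'
Rule 2: Consonant Assimilation: no voiced obstruent (b/d/g/v/z) stands immediately before a voiceless consonant (p/t/k/s/f). No change.
Rule 3: Final Devoicing: final consonant 'j' is not one of the voiced obstruents b/d/g/v/z. No change.
Final form: 'dawaj'

dawaj


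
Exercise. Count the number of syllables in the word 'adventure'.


Break 'adventure' into syllables: ad-ven-ture -> ad | ven | ture = 3 syllables

3 syllables


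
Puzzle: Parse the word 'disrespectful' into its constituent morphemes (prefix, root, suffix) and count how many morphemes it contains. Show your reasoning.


Step 1: Identify prefix: 'dis' (meaning: not/apart)
Step 2: Identify root: 'respect'
Step 3: Identify suffix(es): 'ful'
Decomposition: dis- (prefix: not/apart) + respect (root) + -ful (suffix: full of)
Total morphemes: 3

3 morphemes (dis- (prefix: not/apart) + respect (root) + -ful (suffix: full of))


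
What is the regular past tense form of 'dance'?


Apply rule: Add -d (word ends in -e). 'dance' becomes 'danced'.

danced


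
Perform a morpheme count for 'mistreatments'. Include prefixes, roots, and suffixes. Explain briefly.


Decomposition: mis- (prefix) + treat (root) + -ment (suffix) + -s (plural) = 4 morpheme(s)

4 morphemes


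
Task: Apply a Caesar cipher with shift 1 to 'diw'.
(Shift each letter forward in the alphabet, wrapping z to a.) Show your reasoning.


Shift each letter by 1: d -> e, i -> j, w -> x. Result: 'ejx'.

ejx


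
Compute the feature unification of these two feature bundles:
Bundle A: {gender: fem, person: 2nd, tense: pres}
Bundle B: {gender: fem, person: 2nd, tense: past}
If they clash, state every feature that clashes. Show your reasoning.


Compare features:
gender: A=fem vs B=fem -> unified: fem
person: A=2nd vs B=2nd -> unified: 2nd
tense: A=pres vs B=past -> CLASH
Clash detected on feature 'tense' (pres vs past); unification fails.

CLASH on 'tense' (pres vs past)


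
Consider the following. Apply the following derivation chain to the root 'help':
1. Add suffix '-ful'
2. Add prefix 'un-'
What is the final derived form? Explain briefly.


Step 1: Add suffix '-ful' to 'help' = 'helpful'
Step 2: Add prefix 'un-' to 'helpful' = 'unhelpful'

unhelpful


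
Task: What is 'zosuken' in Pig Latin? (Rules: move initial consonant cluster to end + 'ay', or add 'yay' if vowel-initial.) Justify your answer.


'zosuken': move consonant cluster 'z' to end and add 'ay': 'osukenzay'.

osukenzay


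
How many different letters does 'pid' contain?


Unique letters in 'pid': {d, i, p} = 3 distinct letters.

3


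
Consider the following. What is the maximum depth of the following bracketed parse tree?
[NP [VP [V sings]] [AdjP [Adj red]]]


Count bracket nesting levels:
'[' at pos 0: depth = 1
'[' at pos 4: depth = 2
'[' at pos 8: depth = 3
'[' at pos 19: depth = 2
'[' at pos 25: depth = 3
Maximum depth reached: 3

3


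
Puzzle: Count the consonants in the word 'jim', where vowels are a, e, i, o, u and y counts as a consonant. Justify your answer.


Consonants in 'jim': j, m = 2 consonants.

2


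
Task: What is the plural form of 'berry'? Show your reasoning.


Apply rule: Change -y to -ies (consonant + y). 'berry' becomes 'berries'.

berries


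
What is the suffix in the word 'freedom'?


The word 'freedom' = 'free' (root) + '-dom' (suffix). The suffix is '-dom'.

dom


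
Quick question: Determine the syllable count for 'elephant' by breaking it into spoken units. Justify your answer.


Break 'elephant' into syllables: el-e-phant -> el | e | phant = 3 syllables

3 syllables


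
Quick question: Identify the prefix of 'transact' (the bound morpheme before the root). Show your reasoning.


The word 'transact' = 'trans' (prefix) + 'act' (root). The prefix is 'trans'.

trans


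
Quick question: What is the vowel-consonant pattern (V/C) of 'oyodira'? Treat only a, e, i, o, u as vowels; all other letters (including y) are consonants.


Letter mapping: o = V, y = C, o = V, d = C, i = V, r = C, a = V.

VCVCVCV


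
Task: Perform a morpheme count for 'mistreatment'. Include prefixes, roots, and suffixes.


Decomposition: mis- (prefix) + treat (root) + -ment (suffix) = 3 morpheme(s)

3 morphemes


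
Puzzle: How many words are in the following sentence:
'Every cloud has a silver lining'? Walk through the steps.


Split into words: Every | cloud | has | a | silver | lining = 6 words.

6


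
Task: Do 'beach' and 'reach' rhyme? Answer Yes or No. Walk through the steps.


Rime (stressed vowel + following sounds) of 'beach': -each = /iːtʃ/
Rime of 'reach': -each = /iːtʃ/
/iːtʃ/ and /iːtʃ/ are the same ending sound, so the words rhyme.

Yes


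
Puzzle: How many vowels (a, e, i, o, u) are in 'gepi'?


Vowels in 'gepi': e, i = 2 vowels.

2


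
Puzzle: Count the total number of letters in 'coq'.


Spell out 'coq' and number each letter: c(1), o(2), q(3). Total: 3 letters.

3


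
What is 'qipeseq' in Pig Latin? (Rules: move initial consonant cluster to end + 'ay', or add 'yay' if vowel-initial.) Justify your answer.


'qipeseq': move consonant cluster 'q' to end and add 'ay': 'ipeseqqay'.

ipeseqqay


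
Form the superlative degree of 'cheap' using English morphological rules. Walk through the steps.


Apply superlative formation (add -est): 'cheap' -> 'cheapest'.

cheapest


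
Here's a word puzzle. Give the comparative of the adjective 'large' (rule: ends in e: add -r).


Apply comparative formation (ends in e: add -r): 'large' -> 'larger'.

larger


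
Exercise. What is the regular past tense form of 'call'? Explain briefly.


Apply rule: Add -ed. 'call' becomes 'called'.

called


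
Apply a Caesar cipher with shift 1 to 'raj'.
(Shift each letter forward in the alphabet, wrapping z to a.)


Shift each letter by 1: r -> s, a -> b, j -> k. Result: 'sbk'.

sbk


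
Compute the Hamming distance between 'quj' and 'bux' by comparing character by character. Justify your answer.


Alignment:
Position 1: 'q' vs 'b' = DIFFER
Position 2: 'u' vs 'u' = match
Position 3: 'j' vs 'x' = DIFFER
Total differences: 2

2


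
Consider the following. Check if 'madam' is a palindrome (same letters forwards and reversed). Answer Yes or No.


Forward: 'madam'
Reversed: 'madam'
They are identical.

Yes


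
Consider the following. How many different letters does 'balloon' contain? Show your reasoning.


Unique letters in 'balloon': {a, b, l, n, o} = 5 distinct letters.

5


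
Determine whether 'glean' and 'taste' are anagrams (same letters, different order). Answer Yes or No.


Sorted letters of 'glean': 'aegln'
Sorted letters of 'taste': 'aestt'
They do not match.

No


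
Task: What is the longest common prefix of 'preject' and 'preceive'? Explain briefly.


Compare from the start: 3 characters match: 'pre'. Mismatch at position 4: 'j' vs 'c'.

pre


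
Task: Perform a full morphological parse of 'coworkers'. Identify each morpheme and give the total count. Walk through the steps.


Step 1: Identify prefix: 'co' (meaning: together)
Step 2: Identify root: 'work'
Step 3: Identify suffix(es): 'er, s'
Decomposition: co- (prefix: together) + work (root) + -er (suffix: one who) + -s (plural)
Total morphemes: 4

4 morphemes (co- (prefix: together) + work (root) + -er (suffix: one who) + -s (plural))


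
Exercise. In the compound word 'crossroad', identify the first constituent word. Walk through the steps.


Split 'crossroad' into 'cross' + 'road'. The first part is 'cross'.

cross


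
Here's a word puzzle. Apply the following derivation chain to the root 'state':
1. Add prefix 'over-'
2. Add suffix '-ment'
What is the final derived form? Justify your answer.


Step 1: Add prefix 'over-' to 'state' = 'overstate'
Step 2: Add suffix '-ment' to 'overstate' = 'overstatement'

overstatement


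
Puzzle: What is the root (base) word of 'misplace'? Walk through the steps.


Remove prefix 'mis' from 'misplace' to get root 'place'.

place


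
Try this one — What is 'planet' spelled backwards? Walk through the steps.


Reverse 'planet' character by character: 'tenalp'.

tenalp


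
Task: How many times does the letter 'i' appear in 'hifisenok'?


Letter 'i' in 'hifisenok': found at position(s) 2, 4 = 2 occurrence(s).

2


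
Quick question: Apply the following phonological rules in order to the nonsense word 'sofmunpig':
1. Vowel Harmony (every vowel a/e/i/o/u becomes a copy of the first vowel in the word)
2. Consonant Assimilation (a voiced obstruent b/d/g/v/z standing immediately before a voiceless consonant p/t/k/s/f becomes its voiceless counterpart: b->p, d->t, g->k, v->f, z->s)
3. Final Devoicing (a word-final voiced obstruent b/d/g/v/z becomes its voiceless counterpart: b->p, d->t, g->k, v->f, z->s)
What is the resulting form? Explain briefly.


Starting form: 'sofmunpig'
Rule 1: Vowel Harmony: all vowels become 'o' (matching first vowel). 'sofmunpig' -> 'sofmonpog'
Rule 2: Consonant Assimilation: no voiced obstruent (b/d/g/v/z) stands immediately before a voiceless consonant (p/t/k/s/f). No change.
Rule 3: Final Devoicing: word-final voiced obstruent 'g' becomes voiceless 'k'. 'sofmonpog' -> 'sofmonpok'
Final form: 'sofmonpok'

sofmonpok


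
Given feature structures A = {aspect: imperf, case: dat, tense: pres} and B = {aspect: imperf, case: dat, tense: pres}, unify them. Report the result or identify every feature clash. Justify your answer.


Compare features:
aspect: A=imperf vs B=imperf -> unified: imperf
case: A=dat vs B=dat -> unified: dat
tense: A=pres vs B=pres -> unified: pres
No clashes found.

Unified: {aspect: imperf, case: dat, tense: pres}


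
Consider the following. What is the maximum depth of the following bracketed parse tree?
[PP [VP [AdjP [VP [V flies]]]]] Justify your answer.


Count bracket nesting levels:
'[' at pos 0: depth = 1
'[' at pos 4: depth = 2
'[' at pos 8: depth = 3
'[' at pos 14: depth = 4
'[' at pos 18: depth = 5
Maximum depth reached: 5

5


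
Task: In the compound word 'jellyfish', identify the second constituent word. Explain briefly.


Split 'jellyfish' into 'jelly' + 'fish'. The second part is 'fish'.

fish


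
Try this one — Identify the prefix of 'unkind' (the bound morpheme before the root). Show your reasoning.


The word 'unkind' = 'un' (prefix) + 'kind' (root). The prefix is 'un'.

un


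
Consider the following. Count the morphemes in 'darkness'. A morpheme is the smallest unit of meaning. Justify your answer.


Decomposition: dark (root) + -ness (suffix) = 2 morpheme(s)

2 morphemes


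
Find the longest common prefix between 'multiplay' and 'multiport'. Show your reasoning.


Compare from the start: 6 characters match: 'multip'. Mismatch at position 7: 'l' vs 'o'.

multip


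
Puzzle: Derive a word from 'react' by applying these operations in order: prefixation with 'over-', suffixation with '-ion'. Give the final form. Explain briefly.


Step 1: Add prefix 'over-' to 'react' = 'overreact'
Step 2: Add suffix '-ion' to 'overreact' = 'overreaction'

overreaction


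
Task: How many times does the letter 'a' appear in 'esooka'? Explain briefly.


Letter 'a' in 'esooka': found at position(s) 6 = 1 occurrence(s).

1


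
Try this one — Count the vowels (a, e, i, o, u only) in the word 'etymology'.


Vowels in 'etymology': e, o, o = 3 vowels.

3


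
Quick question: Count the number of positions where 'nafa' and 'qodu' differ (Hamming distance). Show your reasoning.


Alignment:
Position 1: 'n' vs 'q' = DIFFER
Position 2: 'a' vs 'o' = DIFFER
Position 3: 'f' vs 'd' = DIFFER
Position 4: 'a' vs 'u' = DIFFER
Total differences: 4

4


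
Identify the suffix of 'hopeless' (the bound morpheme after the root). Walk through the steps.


The word 'hopeless' = 'hope' (root) + '-less' (suffix). The suffix is '-less'.

less


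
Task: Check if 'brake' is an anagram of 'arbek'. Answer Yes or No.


Sorted letters of 'brake': 'abekr'
Sorted letters of 'arbek': 'abekr'
They match.

Yes


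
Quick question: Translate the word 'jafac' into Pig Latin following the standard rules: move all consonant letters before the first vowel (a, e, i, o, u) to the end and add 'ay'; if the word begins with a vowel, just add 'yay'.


'jafac': move consonant cluster 'j' to end and add 'ay': 'afacjay'.

afacjay


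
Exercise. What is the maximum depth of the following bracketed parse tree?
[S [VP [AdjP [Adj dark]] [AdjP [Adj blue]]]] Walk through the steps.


Count bracket nesting levels:
'[' at pos 0: depth = 1
'[' at pos 3: depth = 2
'[' at pos 7: depth = 3
'[' at pos 13: depth = 4
'[' at pos 25: depth = 3
'[' at pos 31: depth = 4
Maximum depth reached: 4

4


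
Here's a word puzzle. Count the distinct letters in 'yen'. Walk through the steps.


Unique letters in 'yen': {e, n, y} = 3 distinct letters.

3


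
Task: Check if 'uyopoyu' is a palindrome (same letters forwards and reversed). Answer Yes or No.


Forward: 'uyopoyu'
Reversed: 'uyopoyu'
They are identical.

Yes


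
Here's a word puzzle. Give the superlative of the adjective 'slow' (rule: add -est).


Apply superlative formation (add -est): 'slow' -> 'slowest'.

slowest


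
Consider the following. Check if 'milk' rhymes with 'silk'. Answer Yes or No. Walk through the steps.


Rime (stressed vowel + following sounds) of 'milk': -ilk = /ɪlk/
Rime of 'silk': -ilk = /ɪlk/
/ɪlk/ and /ɪlk/ are the same ending sound, so the words rhyme.

Yes


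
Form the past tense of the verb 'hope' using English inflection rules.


Apply rule: Add -d (word ends in -e). 'hope' becomes 'hoped'.

hoped


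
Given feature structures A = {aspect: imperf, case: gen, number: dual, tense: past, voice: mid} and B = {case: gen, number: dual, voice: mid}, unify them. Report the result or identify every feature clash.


Compare features:
aspect: A=imperf vs B=_ -> unified: imperf
case: A=gen vs B=gen -> unified: gen
number: A=dual vs B=dual -> unified: dual
tense: A=past vs B=_ -> unified: past
voice: A=mid vs B=mid -> unified: mid
No clashes found.

Unified: {aspect: imperf, case: gen, number: dual, tense: past, voice: mid}


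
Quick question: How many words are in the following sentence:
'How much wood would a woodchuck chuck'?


Split into words: How | much | wood | would | a | woodchuck | chuck = 7 words.

7


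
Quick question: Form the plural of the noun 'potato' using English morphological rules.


Apply rule: Add -es (consonant + o). 'potato' becomes 'potatoes'.

potatoes


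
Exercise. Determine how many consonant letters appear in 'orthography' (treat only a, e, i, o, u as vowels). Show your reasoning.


Consonants in 'orthography': r, t, h, g, r, p, h, y = 8 consonants.

8


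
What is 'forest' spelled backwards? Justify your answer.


Reverse 'forest' character by character: 'tserof'.

tserof


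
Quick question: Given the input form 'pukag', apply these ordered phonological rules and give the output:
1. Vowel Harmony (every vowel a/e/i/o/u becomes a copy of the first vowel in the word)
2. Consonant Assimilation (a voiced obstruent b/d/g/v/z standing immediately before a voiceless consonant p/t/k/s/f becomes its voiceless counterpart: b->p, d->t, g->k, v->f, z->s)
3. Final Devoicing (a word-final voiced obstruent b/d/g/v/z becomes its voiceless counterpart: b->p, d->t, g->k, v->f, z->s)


Starting form: 'pukag'
Rule 1: Vowel Harmony: all vowels become 'u' (matching first vowel). 'pukag' -> 'pukug'
Rule 2: Consonant Assimilation: no voiced obstruent (b/d/g/v/z) stands immediately before a voiceless consonant (p/t/k/s/f). No change.
Rule 3: Final Devoicing: word-final voiced obstruent 'g' becomes voiceless 'k'. 'pukug' -> 'pukuk'
Final form: 'pukuk'

pukuk


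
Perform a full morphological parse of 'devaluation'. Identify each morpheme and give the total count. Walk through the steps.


Step 1: Identify prefix: 'de' (meaning: reverse/remove)
Step 2: Identify root: 'value'
Step 3: Identify suffix(es): 'ation'
Decomposition: de- (prefix: reverse/remove) + value (root) + -ation (suffix: act of)
Total morphemes: 3

3 morphemes (de- (prefix: reverse/remove) + value (root) + -ation (suffix: act of))


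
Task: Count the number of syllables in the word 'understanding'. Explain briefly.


Break 'understanding' into syllables: un-der-stand-ing -> un | der | stand | ing = 4 syllables

4 syllables


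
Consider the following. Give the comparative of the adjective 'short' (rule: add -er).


Apply comparative formation (add -er): 'short' -> 'shorter'.

shorter


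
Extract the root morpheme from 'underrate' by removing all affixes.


Remove prefix 'under' from 'underrate' to get root 'rate'.

rate


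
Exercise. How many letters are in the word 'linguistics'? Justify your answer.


Spell out 'linguistics' and number each letter: l(1), i(2), n(3), g(4), u(5), i(6), s(7), t(8), i(9), c(10), s(11). Total: 11 letters.

11


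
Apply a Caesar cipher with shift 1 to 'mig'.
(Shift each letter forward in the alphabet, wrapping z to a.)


Shift each letter by 1: m -> n, i -> j, g -> h. Result: 'njh'.

njh


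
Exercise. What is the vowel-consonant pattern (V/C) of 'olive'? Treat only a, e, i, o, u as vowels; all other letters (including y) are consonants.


Letter mapping: o = V, l = C, i = V, v = C, e = V.

VCVCV


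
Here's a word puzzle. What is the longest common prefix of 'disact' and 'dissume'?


Compare from the start: 3 characters match: 'dis'. Mismatch at position 4: 'a' vs 's'.

dis


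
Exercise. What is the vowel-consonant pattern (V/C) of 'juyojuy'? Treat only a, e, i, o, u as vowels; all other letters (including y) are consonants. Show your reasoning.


Letter mapping: j = C, u = V, y = C, o = V, j = C, u = V, y = C.

CVCVCVC


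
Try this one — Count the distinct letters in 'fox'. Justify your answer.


Unique letters in 'fox': {f, o, x} = 3 distinct letters.

3


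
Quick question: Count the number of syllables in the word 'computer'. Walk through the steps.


Break 'computer' into syllables: com-pu-ter -> com | pu | ter = 3 syllables

3 syllables


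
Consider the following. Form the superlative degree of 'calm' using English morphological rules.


Apply superlative formation (add -est): 'calm' -> 'calmest'.

calmest


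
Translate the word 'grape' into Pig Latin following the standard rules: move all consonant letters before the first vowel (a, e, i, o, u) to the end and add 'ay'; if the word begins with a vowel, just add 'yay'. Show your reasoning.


'grape': move consonant cluster 'gr' to end and add 'ay': 'apegray'.

apegray


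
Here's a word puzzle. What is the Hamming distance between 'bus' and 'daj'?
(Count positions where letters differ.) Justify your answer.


Alignment:
Position 1: 'b' vs 'd' = DIFFER
Position 2: 'u' vs 'a' = DIFFER
Position 3: 's' vs 'j' = DIFFER
Total differences: 3

3


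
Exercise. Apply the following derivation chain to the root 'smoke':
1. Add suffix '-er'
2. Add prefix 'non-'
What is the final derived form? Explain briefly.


Step 1: Add suffix '-er' to 'smoke' = 'smoker'
Step 2: Add prefix 'non-' to 'smoker' = 'nonsmoker'

nonsmoker


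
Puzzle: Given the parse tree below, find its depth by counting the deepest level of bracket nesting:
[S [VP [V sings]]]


Count bracket nesting levels:
'[' at pos 0: depth = 1
'[' at pos 3: depth = 2
'[' at pos 7: depth = 3
Maximum depth reached: 3

3


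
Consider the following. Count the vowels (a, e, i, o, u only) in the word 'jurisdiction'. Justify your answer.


Vowels in 'jurisdiction': u, i, i, i, o = 5 vowels.

5


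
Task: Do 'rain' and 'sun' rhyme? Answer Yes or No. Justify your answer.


Rime (stressed vowel + following sounds) of 'rain': -ain = /eɪn/
Rime of 'sun': -un = /ʌn/
/eɪn/ and /ʌn/ are different ending sounds, so the words do not rhyme.

No


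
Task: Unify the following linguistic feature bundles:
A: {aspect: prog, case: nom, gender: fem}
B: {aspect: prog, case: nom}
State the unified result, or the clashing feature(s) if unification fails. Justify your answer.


Compare features:
aspect: A=prog vs B=prog -> unified: prog
case: A=nom vs B=nom -> unified: nom
gender: A=fem vs B=_ -> unified: fem
No clashes found.

Unified: {aspect: prog, case: nom, gender: fem}


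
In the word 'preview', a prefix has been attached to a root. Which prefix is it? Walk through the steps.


The word 'preview' = 'pre' (prefix) + 'view' (root). The prefix is 'pre'.

pre


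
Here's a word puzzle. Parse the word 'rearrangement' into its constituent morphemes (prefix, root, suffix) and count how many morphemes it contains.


Step 1: Identify prefix: 're' (meaning: again)
Step 2: Identify root: 'arrange'
Step 3: Identify suffix(es): 'ment'
Decomposition: re- (prefix: again) + arrange (root) + -ment (suffix: action/result)
Total morphemes: 3

3 morphemes (re- (prefix: again) + arrange (root) + -ment (suffix: action/result))


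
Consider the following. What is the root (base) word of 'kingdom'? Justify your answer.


Remove suffix '-dom' from 'kingdom' to get root 'king'.

king


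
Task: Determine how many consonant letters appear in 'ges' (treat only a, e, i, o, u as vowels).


Consonants in 'ges': g, s = 2 consonants.

2


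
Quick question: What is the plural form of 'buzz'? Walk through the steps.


Apply rule: Add -es (sibilant/fricative ending). 'buzz' becomes 'buzzes'.

buzzes


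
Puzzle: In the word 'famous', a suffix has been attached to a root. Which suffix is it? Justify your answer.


The word 'famous' = 'fame' (root) + '-ous' (suffix). The suffix is '-ous'.

ous


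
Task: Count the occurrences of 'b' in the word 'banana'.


Letter 'b' in 'banana': found at position(s) 1 = 1 occurrence(s).

1


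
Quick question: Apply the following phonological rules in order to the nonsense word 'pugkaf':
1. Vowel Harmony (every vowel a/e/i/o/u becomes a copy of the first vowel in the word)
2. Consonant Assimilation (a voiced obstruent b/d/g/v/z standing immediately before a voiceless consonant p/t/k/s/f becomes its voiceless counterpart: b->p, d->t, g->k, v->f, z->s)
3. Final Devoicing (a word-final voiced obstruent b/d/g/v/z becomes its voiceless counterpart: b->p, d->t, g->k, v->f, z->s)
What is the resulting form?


Starting form: 'pugkaf'
Rule 1: Vowel Harmony: all vowels become 'u' (matching first vowel). 'pugkaf' -> 'pugkuf'
Rule 2: Consonant Assimilation: voiced obstruent before voiceless consonant becomes voiceless ('gk' -> 'kk'). 'pugkuf' -> 'pukkuf'
Rule 3: Final Devoicing: final consonant 'f' is not one of the voiced obstruents b/d/g/v/z. No change.
Final form: 'pukkuf'

pukkuf


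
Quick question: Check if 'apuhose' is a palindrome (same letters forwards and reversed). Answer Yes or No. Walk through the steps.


Forward: 'apuhose'
Reversed: 'esohupa'
They differ.

No


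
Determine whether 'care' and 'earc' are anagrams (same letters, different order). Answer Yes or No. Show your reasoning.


Sorted letters of 'care': 'acer'
Sorted letters of 'earc': 'acer'
They match.

Yes


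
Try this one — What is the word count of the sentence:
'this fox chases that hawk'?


Split into words: this | fox | chases | that | hawk = 5 words.

5


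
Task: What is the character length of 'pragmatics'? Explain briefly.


Spell out 'pragmatics' and number each letter: p(1), r(2), a(3), g(4), m(5), a(6), t(7), i(8), c(9), s(10). Total: 10 letters.

10


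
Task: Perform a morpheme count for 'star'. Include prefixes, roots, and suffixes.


Decomposition: star (free morpheme) = 1 morpheme(s)

1 morphemes
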